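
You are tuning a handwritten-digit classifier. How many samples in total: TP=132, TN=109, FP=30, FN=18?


Total = TP + TN + FP + FN
= 132 + 109 + 30 + 18
= 289
(Predicted positive: 162, predicted negative: 127)

289


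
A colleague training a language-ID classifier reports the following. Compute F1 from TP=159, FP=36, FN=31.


Precision = 159/195 = 0.8154
Recall = 159/190 = 0.8368
F1 = 2·P·R/(P+R) = 2·TP/(2·TP+FP+FN) = 318/(318+36+31) = 318/385 = 0.826

0.826


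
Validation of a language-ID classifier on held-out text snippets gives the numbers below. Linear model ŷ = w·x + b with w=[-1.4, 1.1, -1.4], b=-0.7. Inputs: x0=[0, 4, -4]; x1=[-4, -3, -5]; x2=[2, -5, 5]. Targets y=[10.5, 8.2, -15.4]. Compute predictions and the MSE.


ŷ0 = (-1.4)·(0) + (1.1)·(4) + (-1.4)·(-4) - 0.7 = 9.3
ŷ1 = (-1.4)·(-4) + (1.1)·(-3) + (-1.4)·(-5) - 0.7 = 8.6
ŷ2 = (-1.4)·(2) + (1.1)·(-5) + (-1.4)·(5) - 0.7 = -16.0
errors² = [1.44, 0.16, 0.36]
MSE = 1.9600/3 = 0.6533

0.6533


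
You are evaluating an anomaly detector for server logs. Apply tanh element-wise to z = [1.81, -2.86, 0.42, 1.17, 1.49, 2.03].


tanh(1.81) = 0.9478
tanh(-2.86) = -0.9935
tanh(0.42) = 0.3969
tanh(1.17) = 0.8243
tanh(1.49) = 0.9033
tanh(2.03) = 0.9661
result = [0.9478, -0.9935, 0.3969, 0.8243, 0.9033, 0.9661]

[0.9478, -0.9935, 0.3969, 0.8243, 0.9033, 0.9661]


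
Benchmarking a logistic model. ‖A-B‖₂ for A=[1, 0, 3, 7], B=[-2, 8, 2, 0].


d = √((1+ 2)² + (0-8)² + (3-2)² + (7-0)²)
  = √(9 + 64 + 1 + 49)
  = √123 = 11.0905

11.0905


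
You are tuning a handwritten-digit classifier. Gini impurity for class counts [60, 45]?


Probabilities: [60/105, 45/105] ≈ [0.5714, 0.4286]
Σpᵢ² = (3600 + 2025)/105² = 5625/11025
Gini = 1 - Σpᵢ² = 1 - 5625/11025 = 0.4898

0.4898


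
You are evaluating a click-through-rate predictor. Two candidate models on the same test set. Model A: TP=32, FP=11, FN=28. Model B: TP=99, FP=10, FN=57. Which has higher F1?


Model A: P=32/43=0.7442, R=32/60=0.5333, F1=2PR/(P+R)=2TP/(2TP+FP+FN)=64/103=0.6214
Model B: P=99/109=0.9083, R=99/156=0.6346, F1=2PR/(P+R)=2TP/(2TP+FP+FN)=198/265=0.7472
0.6214 < 0.7472 → Model B

Model B


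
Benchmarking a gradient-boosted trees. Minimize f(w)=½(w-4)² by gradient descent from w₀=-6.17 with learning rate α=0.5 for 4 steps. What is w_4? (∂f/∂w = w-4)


step 1: grad = -6.17-4 = -10.17; w = -6.17 - 0.5·(-10.17) = -1.085
step 2: grad = -1.085-4 = -5.085; w = -1.085 - 0.5·(-5.085) = 1.4575
step 3: grad = 1.4575-4 = -2.5425; w = 1.4575 - 0.5·(-2.5425) = 2.72875
step 4: grad = 2.72875-4 = -1.27125; w = 2.72875 - 0.5·(-1.27125) = 3.364375

3.364375


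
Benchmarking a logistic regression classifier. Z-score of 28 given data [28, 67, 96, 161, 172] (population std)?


μ = 104.8, σ = 54.9159
z = (28 - 104.8)/54.9159 = -1.3985

-1.3985


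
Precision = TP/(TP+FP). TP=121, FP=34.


Precision = TP/(TP+FP)
= 121/(121+34)
= 121/155 = 78.06%

78.06%


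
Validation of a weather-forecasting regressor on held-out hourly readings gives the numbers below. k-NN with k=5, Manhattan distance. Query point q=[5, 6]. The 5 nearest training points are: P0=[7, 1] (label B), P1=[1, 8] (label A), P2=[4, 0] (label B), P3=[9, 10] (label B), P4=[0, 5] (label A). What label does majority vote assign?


d(q,P0) = 7  (label B)
d(q,P1) = 6  (label A)
d(q,P2) = 7  (label B)
d(q,P3) = 8  (label B)
d(q,P4) = 6  (label A)
Votes: A=2, B=3
Majority → B

B


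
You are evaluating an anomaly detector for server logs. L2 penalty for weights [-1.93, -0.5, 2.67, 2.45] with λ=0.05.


‖w‖₂² = (-1.93)² + (-0.5)² + (2.67)² + (2.45)²
     = 3.7249 + 0.25 + 7.1289 + 6.0025
     = 17.1063
λ·‖w‖₂² = 0.05·17.1063 = 0.855315

0.855315


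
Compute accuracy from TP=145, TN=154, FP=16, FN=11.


Accuracy = (TP+TN)/(TP+TN+FP+FN)
= (145+154)/(326)
= 299/326 = 91.72%

91.72%


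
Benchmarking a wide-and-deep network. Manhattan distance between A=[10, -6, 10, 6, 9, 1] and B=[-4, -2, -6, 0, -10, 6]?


d = |10+ 4| + |-6+ 2| + |10+ 6| + |6-0| + |9+ 10| + |1-6|
  = 14 + 4 + 16 + 6 + 19 + 5
  = 64

64


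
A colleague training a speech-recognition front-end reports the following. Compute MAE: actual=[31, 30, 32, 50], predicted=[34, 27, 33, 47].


Absolute errors: |31-34|=3, |30-27|=3, |32-33|=1, |50-47|=3
Sum = 10
MAE = 10/4 = 5/2

5/2


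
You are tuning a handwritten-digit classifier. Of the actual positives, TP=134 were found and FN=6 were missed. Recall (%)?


Recall = TP/(TP+FN)
= 134/(134+6)
= 134/140 = 95.71%

95.71%


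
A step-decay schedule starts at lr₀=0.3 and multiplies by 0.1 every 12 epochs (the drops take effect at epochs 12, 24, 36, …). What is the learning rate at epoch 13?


n_drops = ⌊13/12⌋ = 1
lr = 0.3·0.1^1 = 0.3·0.1 = 0.03

0.03


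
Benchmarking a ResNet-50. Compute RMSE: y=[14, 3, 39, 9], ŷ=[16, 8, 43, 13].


MSE = 61/4 = 15.25
RMSE = √(61/4) = 3.9051

3.9051


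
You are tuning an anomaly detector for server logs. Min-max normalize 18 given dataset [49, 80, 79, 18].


min=18, max=80
(18-18)/(80-18) = 0/62 = 0.0

0.0


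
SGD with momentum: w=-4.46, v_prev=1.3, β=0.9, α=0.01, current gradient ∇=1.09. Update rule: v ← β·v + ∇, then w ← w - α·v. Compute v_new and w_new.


v_new = 0.9·1.3 + 1.09 = 1.17 + 1.09 = 2.26
w_new = -4.46 - 0.01·2.26 = -4.46 - 0.0226 = -4.4826

v_new=2.26, w_new=-4.4826


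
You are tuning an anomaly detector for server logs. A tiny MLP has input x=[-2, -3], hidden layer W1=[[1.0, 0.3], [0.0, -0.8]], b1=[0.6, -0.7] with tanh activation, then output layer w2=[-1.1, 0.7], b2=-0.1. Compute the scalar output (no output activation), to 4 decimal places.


z1[0] = (1.0)·(-2) + (0.3)·(-3) + 0.6 = -2.3
z1[1] = (0.0)·(-2) + (-0.8)·(-3) - 0.7 = 1.7
h = tanh(z1) = [-0.9801, 0.9354]
output = (-1.1)·(-0.9801) + (0.7)·(0.9354) - 0.1 = 1.6329

1.6329


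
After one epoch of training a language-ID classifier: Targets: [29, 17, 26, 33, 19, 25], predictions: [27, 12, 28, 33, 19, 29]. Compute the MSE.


Squared errors: (29-27)²=4, (17-12)²=25, (26-28)²=4, (33-33)²=0, (19-19)²=0, (25-29)²=16
Sum = 49
MSE = 49/6 = 49/6

49/6


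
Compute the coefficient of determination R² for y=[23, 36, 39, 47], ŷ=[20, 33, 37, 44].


ȳ = 36.25
SS_res = Σ(y-ŷ)² = 31
SS_tot = Σ(y-ȳ)² = 298.75
R² = 1 - SS_res/SS_tot = 1 - 0.1038 = 0.8962

0.8962


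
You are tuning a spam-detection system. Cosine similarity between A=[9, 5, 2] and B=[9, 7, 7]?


A·B = 9·9 + 5·7 + 2·7 = 130
‖A‖ = √110 = 10.4881, ‖B‖ = √179 = 13.3791
cos = 130/(√110·√179) = 130/√19690 = 0.9264

0.9264


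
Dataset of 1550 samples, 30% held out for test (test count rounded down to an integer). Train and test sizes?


Test = ⌊1550·30/100⌋ = 465
Train = 1550 - 465 = 1085

Train: 1085, Test: 465


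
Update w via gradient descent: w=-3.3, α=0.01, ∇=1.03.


w_new = w - α·∇
= -3.3 - 0.01·1.03
= -3.3 - 0.0103
= -3.3103

-3.3103


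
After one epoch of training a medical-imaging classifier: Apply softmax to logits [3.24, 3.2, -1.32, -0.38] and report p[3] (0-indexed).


Exponentials: e^3.24=25.5337, e^3.2=24.5325, e^-1.32=0.2671, e^-0.38=0.6839
Sum = 51.0172
Softmax = [0.5005, 0.4809, 0.0052, 0.0134]
p[3] = 0.6839/51.0172 = 0.0134

0.0134


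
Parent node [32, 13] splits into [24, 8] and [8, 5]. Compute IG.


Parent = [32, 13], H_parent = 0.8673
H_left = 0.8113 (n=32), H_right = 0.9612 (n=13)
H_children = (32/45)·0.8113 + (13/45)·0.9612 = 0.8546
IG = 0.8673 - 0.8546 = 0.0127

0.0127


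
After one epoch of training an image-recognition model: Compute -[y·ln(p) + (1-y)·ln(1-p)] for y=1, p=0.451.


BCE = -[y·ln(p) + (1-y)·ln(1-p)]
= -1·ln(0.451) - 0
= -ln(0.451) = 0.7963

0.7963


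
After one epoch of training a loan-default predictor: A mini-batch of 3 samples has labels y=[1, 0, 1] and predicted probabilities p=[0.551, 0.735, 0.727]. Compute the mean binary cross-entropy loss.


L[0] = -ln(0.551) = 0.596
L[1] = -ln(1-0.735) = -ln(0.265) = 1.328
L[2] = -ln(0.727) = 0.3188
mean = (0.596 + 1.328 + 0.3188)/3 = 0.7476

0.7476


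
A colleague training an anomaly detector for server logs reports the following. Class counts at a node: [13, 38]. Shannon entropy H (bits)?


Probabilities: [13/51, 38/51] ≈ [0.2549, 0.7451]
H = -((13/51)·log₂(13/51) + (38/51)·log₂(38/51))
  = 0.819 bits

0.819 bits


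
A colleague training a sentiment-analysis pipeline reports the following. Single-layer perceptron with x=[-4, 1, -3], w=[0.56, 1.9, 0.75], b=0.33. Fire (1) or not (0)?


z = (-4)·(0.56) + (1)·(1.9) + (-3)·(0.75) + 0.33
  = -2.26
step(z) = 0 (z<0)

0


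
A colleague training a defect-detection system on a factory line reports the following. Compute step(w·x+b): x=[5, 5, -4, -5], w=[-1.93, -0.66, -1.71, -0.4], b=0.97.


z = (5)·(-1.93) + (5)·(-0.66) + (-4)·(-1.71) + (-5)·(-0.4) + 0.97
  = -3.14
step(z) = 0 (z<0)

0


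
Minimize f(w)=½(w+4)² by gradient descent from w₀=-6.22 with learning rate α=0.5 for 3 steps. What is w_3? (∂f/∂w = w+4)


step 1: grad = -6.22+4 = -2.22; w = -6.22 - 0.5·(-2.22) = -5.11
step 2: grad = -5.11+4 = -1.11; w = -5.11 - 0.5·(-1.11) = -4.555
step 3: grad = -4.555+4 = -0.555; w = -4.555 - 0.5·(-0.555) = -4.2775

-4.2775


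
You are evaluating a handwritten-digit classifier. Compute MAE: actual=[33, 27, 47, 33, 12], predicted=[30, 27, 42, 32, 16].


Absolute errors: |33-30|=3, |27-27|=0, |47-42|=5, |33-32|=1, |12-16|=4
Sum = 13
MAE = 13/5 = 13/5

13/5


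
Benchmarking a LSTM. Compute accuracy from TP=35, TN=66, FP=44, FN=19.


Accuracy = (TP+TN)/(TP+TN+FP+FN)
= (35+66)/(164)
= 101/164 = 61.59%

61.59%


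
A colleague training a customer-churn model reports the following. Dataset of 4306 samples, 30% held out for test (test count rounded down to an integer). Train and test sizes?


Test = ⌊4306·30/100⌋ = 1291
Train = 4306 - 1291 = 3015

Train: 3015, Test: 1291


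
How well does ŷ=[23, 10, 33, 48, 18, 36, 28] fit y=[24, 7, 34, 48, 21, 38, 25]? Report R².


ȳ = 28.1429
SS_res = Σ(y-ŷ)² = 33
SS_tot = Σ(y-ȳ)² = 1050.86
R² = 1 - SS_res/SS_tot = 1 - 0.0314 = 0.9686

0.9686


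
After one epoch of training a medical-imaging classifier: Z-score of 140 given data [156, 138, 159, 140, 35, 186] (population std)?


μ = 135.6667, σ = 47.6958
z = (140 - 135.6667)/47.6958 = 0.0909

0.0909


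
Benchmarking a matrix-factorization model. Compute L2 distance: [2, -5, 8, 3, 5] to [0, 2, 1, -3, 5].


d = √((2-0)² + (-5-2)² + (8-1)² + (3+ 3)² + (5-5)²)
  = √(4 + 49 + 49 + 36 + 0)
  = √138 = 11.7473

11.7473


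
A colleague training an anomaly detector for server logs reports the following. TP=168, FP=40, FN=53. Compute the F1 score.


Precision = 168/208 = 0.8077
Recall = 168/221 = 0.7602
F1 = 2·P·R/(P+R) = 2·TP/(2·TP+FP+FN) = 336/(336+40+53) = 336/429 = 0.7832

0.7832


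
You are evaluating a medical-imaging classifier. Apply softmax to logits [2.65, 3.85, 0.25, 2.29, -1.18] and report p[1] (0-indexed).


Exponentials: e^2.65=14.154, e^3.85=46.9931, e^0.25=1.284, e^2.29=9.8749, e^-1.18=0.3073
Sum = 72.6133
Softmax = [0.1949, 0.6472, 0.0177, 0.136, 0.0042]
p[1] = 46.9931/72.6133 = 0.6472

0.6472


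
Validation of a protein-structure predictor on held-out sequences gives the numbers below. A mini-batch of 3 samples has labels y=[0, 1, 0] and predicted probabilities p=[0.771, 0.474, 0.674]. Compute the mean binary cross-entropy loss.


L[0] = -ln(1-0.771) = -ln(0.229) = 1.474
L[1] = -ln(0.474) = 0.7465
L[2] = -ln(1-0.674) = -ln(0.326) = 1.1209
mean = (1.474 + 0.7465 + 1.1209)/3 = 1.1138

1.1138


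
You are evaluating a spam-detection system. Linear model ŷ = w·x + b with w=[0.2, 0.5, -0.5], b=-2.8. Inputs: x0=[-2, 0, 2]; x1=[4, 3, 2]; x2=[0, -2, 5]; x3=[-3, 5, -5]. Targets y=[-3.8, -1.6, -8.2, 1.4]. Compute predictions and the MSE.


ŷ0 = (0.2)·(-2) + (0.5)·(0) + (-0.5)·(2) - 2.8 = -4.2
ŷ1 = (0.2)·(4) + (0.5)·(3) + (-0.5)·(2) - 2.8 = -1.5
ŷ2 = (0.2)·(0) + (0.5)·(-2) + (-0.5)·(5) - 2.8 = -6.3
ŷ3 = (0.2)·(-3) + (0.5)·(5) + (-0.5)·(-5) - 2.8 = 1.6
errors² = [0.16, 0.01, 3.61, 0.04]
MSE = 3.8200/4 = 0.955

0.955


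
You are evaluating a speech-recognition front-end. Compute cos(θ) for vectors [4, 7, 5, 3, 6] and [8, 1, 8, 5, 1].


A·B = 4·8 + 7·1 + 5·8 + 3·5 + 6·1 = 100
‖A‖ = √135 = 11.619, ‖B‖ = √155 = 12.4499
cos = 100/(√135·√155) = 100/√20925 = 0.6913

0.6913


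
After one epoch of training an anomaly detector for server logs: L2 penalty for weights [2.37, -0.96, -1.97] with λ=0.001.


‖w‖₂² = (2.37)² + (-0.96)² + (-1.97)²
     = 5.6169 + 0.9216 + 3.8809
     = 10.4194
λ·‖w‖₂² = 0.001·10.4194 = 0.010419

0.010419


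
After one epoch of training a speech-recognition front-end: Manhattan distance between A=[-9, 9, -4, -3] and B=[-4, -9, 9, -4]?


d = |-9+ 4| + |9+ 9| + |-4-9| + |-3+ 4|
  = 5 + 18 + 13 + 1
  = 37

37


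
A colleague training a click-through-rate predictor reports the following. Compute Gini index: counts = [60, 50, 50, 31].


Probabilities: [60/191, 50/191, 50/191, 31/191] ≈ [0.3141, 0.2618, 0.2618, 0.1623]
Σpᵢ² = (3600 + 2500 + 2500 + 961)/191² = 9561/36481
Gini = 1 - Σpᵢ² = 1 - 9561/36481 = 0.7379

0.7379


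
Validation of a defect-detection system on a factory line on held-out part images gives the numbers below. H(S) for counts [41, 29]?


Probabilities: [41/70, 29/70] ≈ [0.5857, 0.4143]
H = -((41/70)·log₂(41/70) + (29/70)·log₂(29/70))
  = 0.9787 bits

0.9787 bits


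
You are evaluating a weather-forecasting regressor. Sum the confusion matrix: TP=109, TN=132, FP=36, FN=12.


Total = TP + TN + FP + FN
= 109 + 132 + 36 + 12
= 289
(Predicted positive: 145, predicted negative: 144)

289


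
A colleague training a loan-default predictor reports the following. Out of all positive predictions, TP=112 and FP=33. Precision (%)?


Precision = TP/(TP+FP)
= 112/(112+33)
= 112/145 = 77.24%

77.24%


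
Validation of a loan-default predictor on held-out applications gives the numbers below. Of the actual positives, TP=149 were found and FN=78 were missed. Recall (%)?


Recall = TP/(TP+FN)
= 149/(149+78)
= 149/227 = 65.64%

65.64%


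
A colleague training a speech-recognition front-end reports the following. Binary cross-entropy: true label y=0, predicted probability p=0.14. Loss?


BCE = -[y·ln(p) + (1-y)·ln(1-p)]
= -0 - 1·ln(1-0.14)
= -ln(0.86) = 0.1508

0.1508


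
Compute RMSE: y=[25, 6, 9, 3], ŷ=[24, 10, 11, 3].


MSE = 21/4 = 5.25
RMSE = √(21/4) = 2.2913

2.2913


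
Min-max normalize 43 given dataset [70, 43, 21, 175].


min=21, max=175
(43-21)/(175-21) = 22/154 = 0.1429

0.1429


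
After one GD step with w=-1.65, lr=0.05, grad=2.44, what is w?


w_new = w - α·∇
= -1.65 - 0.05·2.44
= -1.65 - 0.122
= -1.772

-1.772


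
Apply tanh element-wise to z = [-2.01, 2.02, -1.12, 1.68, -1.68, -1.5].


tanh(-2.01) = -0.9647
tanh(2.02) = 0.9654
tanh(-1.12) = -0.8076
tanh(1.68) = 0.9329
tanh(-1.68) = -0.9329
tanh(-1.5) = -0.9051
result = [-0.9647, 0.9654, -0.8076, 0.9329, -0.9329, -0.9051]

[-0.9647, 0.9654, -0.8076, 0.9329, -0.9329, -0.9051]


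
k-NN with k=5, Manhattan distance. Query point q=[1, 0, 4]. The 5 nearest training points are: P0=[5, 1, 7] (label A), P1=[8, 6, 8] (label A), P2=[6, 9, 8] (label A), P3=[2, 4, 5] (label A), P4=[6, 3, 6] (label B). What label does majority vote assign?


d(q,P0) = 8  (label A)
d(q,P1) = 17  (label A)
d(q,P2) = 18  (label A)
d(q,P3) = 6  (label A)
d(q,P4) = 10  (label B)
Votes: A=4, B=1
Majority → A

A


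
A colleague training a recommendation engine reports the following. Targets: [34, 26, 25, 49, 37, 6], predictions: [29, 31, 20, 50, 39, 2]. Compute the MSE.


Squared errors: (34-29)²=25, (26-31)²=25, (25-20)²=25, (49-50)²=1, (37-39)²=4, (6-2)²=16
Sum = 96
MSE = 96/6 = 16

16


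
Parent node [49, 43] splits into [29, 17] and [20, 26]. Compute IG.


Parent = [49, 43], H_parent = 0.9969
H_left = 0.9503 (n=46), H_right = 0.9877 (n=46)
H_children = (46/92)·0.9503 + (46/92)·0.9877 = 0.969
IG = 0.9969 - 0.969 = 0.0279

0.0279


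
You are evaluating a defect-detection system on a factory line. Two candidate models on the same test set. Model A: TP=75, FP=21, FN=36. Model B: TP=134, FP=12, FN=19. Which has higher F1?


Model A: P=75/96=0.7812, R=75/111=0.6757, F1=2PR/(P+R)=2TP/(2TP+FP+FN)=150/207=0.7246
Model B: P=134/146=0.9178, R=134/153=0.8758, F1=2PR/(P+R)=2TP/(2TP+FP+FN)=268/299=0.8963
0.7246 < 0.8963 → Model B

Model B


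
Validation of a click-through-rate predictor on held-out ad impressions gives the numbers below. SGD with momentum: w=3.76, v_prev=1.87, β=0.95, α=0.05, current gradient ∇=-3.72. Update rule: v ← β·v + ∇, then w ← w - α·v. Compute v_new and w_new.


v_new = 0.95·1.87 - 3.72 = 1.7765 - 3.72 = -1.9435
w_new = 3.76 - 0.05·-1.9435 = 3.76 + 0.097175 = 3.857175

v_new=-1.9435, w_new=3.857175


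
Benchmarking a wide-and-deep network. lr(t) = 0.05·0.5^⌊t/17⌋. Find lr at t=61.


n_drops = ⌊61/17⌋ = 3
lr = 0.05·0.5^3 = 0.05·0.125 = 0.00625

0.00625


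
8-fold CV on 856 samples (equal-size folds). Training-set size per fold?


Fold size = 856/8 = 107
Training per fold = 856 - 107 = 749

749


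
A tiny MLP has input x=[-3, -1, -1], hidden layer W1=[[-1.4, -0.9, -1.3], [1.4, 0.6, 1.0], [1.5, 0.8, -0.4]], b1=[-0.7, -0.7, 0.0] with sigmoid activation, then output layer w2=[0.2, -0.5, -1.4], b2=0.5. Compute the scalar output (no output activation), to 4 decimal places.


z1[0] = (-1.4)·(-3) + (-0.9)·(-1) + (-1.3)·(-1) - 0.7 = 5.7
z1[1] = (1.4)·(-3) + (0.6)·(-1) + (1.0)·(-1) - 0.7 = -6.5
z1[2] = (1.5)·(-3) + (0.8)·(-1) + (-0.4)·(-1) + 0.0 = -4.9
h = sigmoid(z1) = [0.9967, 0.0015, 0.0074]
output = (0.2)·(0.9967) + (-0.5)·(0.0015) + (-1.4)·(0.0074) + 0.5 = 0.6882

0.6882


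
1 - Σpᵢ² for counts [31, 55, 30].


Probabilities: [31/116, 55/116, 30/116] ≈ [0.2672, 0.4741, 0.2586]
Σpᵢ² = (961 + 3025 + 900)/116² = 4886/13456
Gini = 1 - Σpᵢ² = 1 - 4886/13456 = 0.6369

0.6369


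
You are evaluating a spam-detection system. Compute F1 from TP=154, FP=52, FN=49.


Precision = 154/206 = 0.7476
Recall = 154/203 = 0.7586
F1 = 2·P·R/(P+R) = 2·TP/(2·TP+FP+FN) = 308/(308+52+49) = 308/409 = 0.7531

0.7531


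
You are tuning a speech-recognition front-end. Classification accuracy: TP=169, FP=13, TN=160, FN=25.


Accuracy = (TP+TN)/(TP+TN+FP+FN)
= (169+160)/(367)
= 329/367 = 89.65%

89.65%


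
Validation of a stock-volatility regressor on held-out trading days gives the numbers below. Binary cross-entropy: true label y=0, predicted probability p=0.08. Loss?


BCE = -[y·ln(p) + (1-y)·ln(1-p)]
= -0 - 1·ln(1-0.08)
= -ln(0.92) = 0.0834

0.0834


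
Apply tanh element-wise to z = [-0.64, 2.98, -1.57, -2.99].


tanh(-0.64) = -0.5649
tanh(2.98) = 0.9949
tanh(-1.57) = -0.917
tanh(-2.99) = -0.995
result = [-0.5649, 0.9949, -0.917, -0.995]

[-0.5649, 0.9949, -0.917, -0.995]


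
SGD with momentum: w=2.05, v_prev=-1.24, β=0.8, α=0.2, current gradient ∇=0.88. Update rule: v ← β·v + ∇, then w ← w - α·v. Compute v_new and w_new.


v_new = 0.8·-1.24 + 0.88 = -0.992 + 0.88 = -0.112
w_new = 2.05 - 0.2·-0.112 = 2.05 + 0.0224 = 2.0724

v_new=-0.112, w_new=2.0724


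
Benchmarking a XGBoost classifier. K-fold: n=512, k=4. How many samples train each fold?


Fold size = 512/4 = 128
Training per fold = 512 - 128 = 384

384


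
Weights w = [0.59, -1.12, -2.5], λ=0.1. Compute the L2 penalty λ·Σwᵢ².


‖w‖₂² = (0.59)² + (-1.12)² + (-2.5)²
     = 0.3481 + 1.2544 + 6.25
     = 7.8525
λ·‖w‖₂² = 0.1·7.8525 = 0.78525

0.78525


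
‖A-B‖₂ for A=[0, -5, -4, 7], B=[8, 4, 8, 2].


d = √((0-8)² + (-5-4)² + (-4-8)² + (7-2)²)
  = √(64 + 81 + 144 + 25)
  = √314 = 17.72

17.72


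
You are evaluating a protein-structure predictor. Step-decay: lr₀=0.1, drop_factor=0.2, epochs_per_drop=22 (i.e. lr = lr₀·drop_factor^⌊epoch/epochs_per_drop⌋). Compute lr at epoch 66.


n_drops = ⌊66/22⌋ = 3
lr = 0.1·0.2^3 = 0.1·0.008 = 0.0008

0.0008


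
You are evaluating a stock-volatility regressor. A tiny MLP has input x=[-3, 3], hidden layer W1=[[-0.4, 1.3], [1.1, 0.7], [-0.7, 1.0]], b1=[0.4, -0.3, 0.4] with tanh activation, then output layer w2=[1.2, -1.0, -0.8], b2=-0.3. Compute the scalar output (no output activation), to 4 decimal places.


z1[0] = (-0.4)·(-3) + (1.3)·(3) + 0.4 = 5.5
z1[1] = (1.1)·(-3) + (0.7)·(3) - 0.3 = -1.5
z1[2] = (-0.7)·(-3) + (1.0)·(3) + 0.4 = 5.5
h = tanh(z1) = [1.0, -0.9051, 1.0]
output = (1.2)·(1.0) + (-1.0)·(-0.9051) + (-0.8)·(1.0) - 0.3 = 1.0051

1.0051


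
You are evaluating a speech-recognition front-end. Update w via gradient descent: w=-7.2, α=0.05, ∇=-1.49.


w_new = w - α·∇
= -7.2 - 0.05·-1.49
= -7.2 + 0.0745
= -7.1255

-7.1255


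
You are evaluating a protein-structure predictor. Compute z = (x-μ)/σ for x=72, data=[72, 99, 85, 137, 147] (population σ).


μ = 108, σ = 29.2164
z = (72 - 108)/29.2164 = -1.2322

-1.2322


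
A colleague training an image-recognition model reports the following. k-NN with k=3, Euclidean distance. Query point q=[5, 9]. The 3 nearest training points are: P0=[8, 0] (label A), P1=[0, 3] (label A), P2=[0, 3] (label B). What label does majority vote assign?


d(q,P0) = 9.4868  (label A)
d(q,P1) = 7.8102  (label A)
d(q,P2) = 7.8102  (label B)
Votes: A=2, B=1
Majority → A

A


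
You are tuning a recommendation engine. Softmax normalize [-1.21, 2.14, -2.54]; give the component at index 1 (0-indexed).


Exponentials: e^-1.21=0.2982, e^2.14=8.4994, e^-2.54=0.0789
Sum = 8.8765
Softmax = [0.0336, 0.9575, 0.0089]
p[1] = 8.4994/8.8765 = 0.9575

0.9575


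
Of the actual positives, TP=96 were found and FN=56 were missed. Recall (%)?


Recall = TP/(TP+FN)
= 96/(96+56)
= 96/152 = 63.16%

63.16%


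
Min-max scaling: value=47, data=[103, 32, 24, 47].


min=24, max=103
(47-24)/(103-24) = 23/79 = 0.2911

0.2911


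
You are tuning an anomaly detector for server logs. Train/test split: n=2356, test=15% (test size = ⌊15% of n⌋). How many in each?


Test = ⌊2356·15/100⌋ = 353
Train = 2356 - 353 = 2003

Train: 2003, Test: 353


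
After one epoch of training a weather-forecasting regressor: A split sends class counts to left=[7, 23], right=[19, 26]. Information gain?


Parent = [26, 49], H_parent = 0.9311
H_left = 0.7838 (n=30), H_right = 0.9825 (n=45)
H_children = (30/75)·0.7838 + (45/75)·0.9825 = 0.903
IG = 0.9311 - 0.903 = 0.0281

0.0281


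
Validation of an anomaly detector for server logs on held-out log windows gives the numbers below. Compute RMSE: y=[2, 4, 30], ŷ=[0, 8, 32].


MSE = 24/3 = 8
RMSE = √(24/3) = 2.8284

2.8284


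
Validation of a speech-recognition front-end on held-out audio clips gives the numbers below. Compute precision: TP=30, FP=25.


Precision = TP/(TP+FP)
= 30/(30+25)
= 30/55 = 54.55%

54.55%


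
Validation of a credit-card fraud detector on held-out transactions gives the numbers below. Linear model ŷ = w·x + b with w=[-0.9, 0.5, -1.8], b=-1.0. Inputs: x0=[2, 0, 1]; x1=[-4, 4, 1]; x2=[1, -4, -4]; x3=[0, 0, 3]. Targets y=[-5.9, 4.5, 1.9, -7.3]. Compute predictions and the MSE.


ŷ0 = (-0.9)·(2) + (0.5)·(0) + (-1.8)·(1) - 1.0 = -4.6
ŷ1 = (-0.9)·(-4) + (0.5)·(4) + (-1.8)·(1) - 1.0 = 2.8
ŷ2 = (-0.9)·(1) + (0.5)·(-4) + (-1.8)·(-4) - 1.0 = 3.3
ŷ3 = (-0.9)·(0) + (0.5)·(0) + (-1.8)·(3) - 1.0 = -6.4
errors² = [1.69, 2.89, 1.96, 0.81]
MSE = 7.3500/4 = 1.8375

1.8375


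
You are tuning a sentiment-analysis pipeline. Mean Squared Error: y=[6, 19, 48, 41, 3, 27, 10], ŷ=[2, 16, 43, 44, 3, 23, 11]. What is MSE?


Squared errors: (6-2)²=16, (19-16)²=9, (48-43)²=25, (41-44)²=9, (3-3)²=0, (27-23)²=16, (10-11)²=1
Sum = 76
MSE = 76/7 = 76/7

76/7


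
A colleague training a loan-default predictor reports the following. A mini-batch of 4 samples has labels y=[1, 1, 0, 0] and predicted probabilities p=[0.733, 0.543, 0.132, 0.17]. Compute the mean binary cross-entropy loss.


L[0] = -ln(0.733) = 0.3106
L[1] = -ln(0.543) = 0.6106
L[2] = -ln(1-0.132) = -ln(0.868) = 0.1416
L[3] = -ln(1-0.17) = -ln(0.83) = 0.1863
mean = (0.3106 + 0.6106 + 0.1416 + 0.1863)/4 = 0.3123

0.3123


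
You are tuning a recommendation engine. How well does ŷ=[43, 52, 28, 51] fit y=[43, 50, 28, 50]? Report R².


ȳ = 42.75
SS_res = Σ(y-ŷ)² = 5
SS_tot = Σ(y-ȳ)² = 322.75
R² = 1 - SS_res/SS_tot = 1 - 0.0155 = 0.9845

0.9845


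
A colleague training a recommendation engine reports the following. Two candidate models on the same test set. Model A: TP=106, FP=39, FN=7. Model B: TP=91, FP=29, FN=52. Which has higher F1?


Model A: P=106/145=0.731, R=106/113=0.9381, F1=2PR/(P+R)=2TP/(2TP+FP+FN)=212/258=0.8217
Model B: P=91/120=0.7583, R=91/143=0.6364, F1=2PR/(P+R)=2TP/(2TP+FP+FN)=182/263=0.692
0.8217 > 0.692 → Model A

Model A


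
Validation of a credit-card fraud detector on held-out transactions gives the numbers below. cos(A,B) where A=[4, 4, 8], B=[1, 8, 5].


A·B = 4·1 + 4·8 + 8·5 = 76
‖A‖ = √96 = 9.798, ‖B‖ = √90 = 9.4868
cos = 76/(√96·√90) = 76/√8640 = 0.8176

0.8176


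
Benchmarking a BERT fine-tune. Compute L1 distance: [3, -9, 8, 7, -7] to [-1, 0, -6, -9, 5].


d = |3+ 1| + |-9-0| + |8+ 6| + |7+ 9| + |-7-5|
  = 4 + 9 + 14 + 16 + 12
  = 55

55


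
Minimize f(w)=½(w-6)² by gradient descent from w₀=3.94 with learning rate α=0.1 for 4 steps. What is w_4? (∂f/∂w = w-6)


step 1: grad = 3.94-6 = -2.06; w = 3.94 - 0.1·(-2.06) = 4.146
step 2: grad = 4.146-6 = -1.854; w = 4.146 - 0.1·(-1.854) = 4.3314
step 3: grad = 4.3314-6 = -1.6686; w = 4.3314 - 0.1·(-1.6686) = 4.49826
step 4: grad = 4.49826-6 = -1.50174; w = 4.49826 - 0.1·(-1.50174) = 4.648434

4.648434


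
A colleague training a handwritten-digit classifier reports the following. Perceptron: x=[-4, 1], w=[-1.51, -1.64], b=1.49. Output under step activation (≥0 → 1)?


z = (-4)·(-1.51) + (1)·(-1.64) + 1.49
  = 5.89
step(z) = 1 (z≥0)

1


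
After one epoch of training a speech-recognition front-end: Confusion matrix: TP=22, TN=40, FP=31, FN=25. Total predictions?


Total = TP + TN + FP + FN
= 22 + 40 + 31 + 25
= 118
(Predicted positive: 53, predicted negative: 65)

118


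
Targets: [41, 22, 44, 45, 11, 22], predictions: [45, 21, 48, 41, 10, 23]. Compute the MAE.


Absolute errors: |41-45|=4, |22-21|=1, |44-48|=4, |45-41|=4, |11-10|=1, |22-23|=1
Sum = 15
MAE = 15/6 = 5/2

5/2


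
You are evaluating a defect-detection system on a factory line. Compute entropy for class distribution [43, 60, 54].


Probabilities: [43/157, 60/157, 54/157] ≈ [0.2739, 0.3822, 0.3439]
H = -((43/157)·log₂(43/157) + (60/157)·log₂(60/157) + (54/157)·log₂(54/157))
  = 1.5716 bits

1.5716 bits


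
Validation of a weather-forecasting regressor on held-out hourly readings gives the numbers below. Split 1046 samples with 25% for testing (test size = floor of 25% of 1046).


Test = ⌊1046·25/100⌋ = 261
Train = 1046 - 261 = 785

Train: 785, Test: 261


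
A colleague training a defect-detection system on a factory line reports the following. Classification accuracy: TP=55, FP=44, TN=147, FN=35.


Accuracy = (TP+TN)/(TP+TN+FP+FN)
= (55+147)/(281)
= 202/281 = 71.89%

71.89%


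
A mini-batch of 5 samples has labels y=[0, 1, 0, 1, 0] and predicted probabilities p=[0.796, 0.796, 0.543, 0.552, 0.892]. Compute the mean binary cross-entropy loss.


L[0] = -ln(1-0.796) = -ln(0.204) = 1.5896
L[1] = -ln(0.796) = 0.2282
L[2] = -ln(1-0.543) = -ln(0.457) = 0.7831
L[3] = -ln(0.552) = 0.5942
L[4] = -ln(1-0.892) = -ln(0.108) = 2.2256
mean = (1.5896 + 0.2282 + 0.7831 + 0.5942 + 2.2256)/5 = 1.0841

1.0841


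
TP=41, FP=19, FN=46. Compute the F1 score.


Precision = 41/60 = 0.6833
Recall = 41/87 = 0.4713
F1 = 2·P·R/(P+R) = 2·TP/(2·TP+FP+FN) = 82/(82+19+46) = 82/147 = 0.5578

0.5578


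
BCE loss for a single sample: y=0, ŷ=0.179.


BCE = -[y·ln(p) + (1-y)·ln(1-p)]
= -0 - 1·ln(1-0.179)
= -ln(0.821) = 0.1972

0.1972


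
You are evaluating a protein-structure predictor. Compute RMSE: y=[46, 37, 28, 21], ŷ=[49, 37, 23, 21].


MSE = 34/4 = 8.5
RMSE = √(34/4) = 2.9155

2.9155


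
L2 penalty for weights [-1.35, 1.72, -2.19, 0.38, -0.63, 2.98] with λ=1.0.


‖w‖₂² = (-1.35)² + (1.72)² + (-2.19)² + (0.38)² + (-0.63)² + (2.98)²
     = 1.8225 + 2.9584 + 4.7961 + 0.1444 + 0.3969 + 8.8804
     = 18.9987
λ·‖w‖₂² = 1.0·18.9987 = 18.9987

18.9987


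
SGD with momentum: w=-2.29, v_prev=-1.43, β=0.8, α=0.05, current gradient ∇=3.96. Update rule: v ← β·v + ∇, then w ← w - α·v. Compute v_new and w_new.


v_new = 0.8·-1.43 + 3.96 = -1.144 + 3.96 = 2.816
w_new = -2.29 - 0.05·2.816 = -2.29 - 0.1408 = -2.4308

v_new=2.816, w_new=-2.4308


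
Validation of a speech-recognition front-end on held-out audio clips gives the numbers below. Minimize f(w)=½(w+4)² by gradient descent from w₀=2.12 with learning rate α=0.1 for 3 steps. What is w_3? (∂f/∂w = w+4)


step 1: grad = 2.12+4 = 6.12; w = 2.12 - 0.1·(6.12) = 1.508
step 2: grad = 1.508+4 = 5.508; w = 1.508 - 0.1·(5.508) = 0.9572
step 3: grad = 0.9572+4 = 4.9572; w = 0.9572 - 0.1·(4.9572) = 0.46148

0.46148


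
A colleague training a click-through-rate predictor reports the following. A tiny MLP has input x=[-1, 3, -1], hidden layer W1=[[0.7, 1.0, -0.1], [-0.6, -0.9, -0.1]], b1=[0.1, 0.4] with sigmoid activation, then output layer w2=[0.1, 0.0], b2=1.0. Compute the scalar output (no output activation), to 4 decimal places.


z1[0] = (0.7)·(-1) + (1.0)·(3) + (-0.1)·(-1) + 0.1 = 2.5
z1[1] = (-0.6)·(-1) + (-0.9)·(3) + (-0.1)·(-1) + 0.4 = -1.6
h = sigmoid(z1) = [0.9241, 0.168]
output = (0.1)·(0.9241) + (0.0)·(0.168) + 1.0 = 1.0924

1.0924


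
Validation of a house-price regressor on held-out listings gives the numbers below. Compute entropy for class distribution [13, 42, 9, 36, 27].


Probabilities: [13/127, 42/127, 9/127, 36/127, 27/127] ≈ [0.1024, 0.3307, 0.0709, 0.2835, 0.2126]
H = -((13/127)·log₂(13/127) + (42/127)·log₂(42/127) + (9/127)·log₂(9/127) + (36/127)·log₂(36/127) + (27/127)·log₂(27/127))
  = 2.1256 bits

2.1256 bits


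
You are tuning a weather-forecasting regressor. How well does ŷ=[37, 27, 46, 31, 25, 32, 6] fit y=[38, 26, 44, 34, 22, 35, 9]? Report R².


ȳ = 29.7143
SS_res = Σ(y-ŷ)² = 42
SS_tot = Σ(y-ȳ)² = 821.43
R² = 1 - SS_res/SS_tot = 1 - 0.0511 = 0.9489

0.9489


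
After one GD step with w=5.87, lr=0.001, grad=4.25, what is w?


w_new = w - α·∇
= 5.87 - 0.001·4.25
= 5.87 - 0.00425
= 5.86575

5.86575


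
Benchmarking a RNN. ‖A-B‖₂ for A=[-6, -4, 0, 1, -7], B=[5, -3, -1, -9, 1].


d = √((-6-5)² + (-4+ 3)² + (0+ 1)² + (1+ 9)² + (-7-1)²)
  = √(121 + 1 + 1 + 100 + 64)
  = √287 = 16.9411

16.9411


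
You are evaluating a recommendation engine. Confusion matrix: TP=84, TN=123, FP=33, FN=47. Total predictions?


Total = TP + TN + FP + FN
= 84 + 123 + 33 + 47
= 287
(Predicted positive: 117, predicted negative: 170)

287


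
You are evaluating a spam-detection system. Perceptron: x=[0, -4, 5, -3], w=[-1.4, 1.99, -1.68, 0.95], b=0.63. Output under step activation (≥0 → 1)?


z = (0)·(-1.4) + (-4)·(1.99) + (5)·(-1.68) + (-3)·(0.95) + 0.63
  = -18.58
step(z) = 0 (z<0)

0


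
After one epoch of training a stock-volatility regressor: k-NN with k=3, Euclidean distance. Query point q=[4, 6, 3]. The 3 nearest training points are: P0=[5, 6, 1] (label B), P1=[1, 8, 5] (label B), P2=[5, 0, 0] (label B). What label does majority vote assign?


d(q,P0) = 2.2361  (label B)
d(q,P1) = 4.1231  (label B)
d(q,P2) = 6.7823  (label B)
Votes: A=0, B=3
Majority → B

B


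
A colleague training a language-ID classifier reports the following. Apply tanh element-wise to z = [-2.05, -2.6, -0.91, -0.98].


tanh(-2.05) = -0.9674
tanh(-2.6) = -0.989
tanh(-0.91) = -0.7211
tanh(-0.98) = -0.7531
result = [-0.9674, -0.989, -0.7211, -0.7531]

[-0.9674, -0.989, -0.7211, -0.7531]


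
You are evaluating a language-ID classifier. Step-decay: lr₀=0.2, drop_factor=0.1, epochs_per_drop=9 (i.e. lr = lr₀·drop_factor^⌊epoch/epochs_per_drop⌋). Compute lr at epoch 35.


n_drops = ⌊35/9⌋ = 3
lr = 0.2·0.1^3 = 0.2·0.001 = 0.0002

0.0002


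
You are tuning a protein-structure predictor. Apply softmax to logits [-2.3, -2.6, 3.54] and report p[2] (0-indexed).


Exponentials: e^-2.3=0.1003, e^-2.6=0.0743, e^3.54=34.4669
Sum = 34.6415
Softmax = [0.0029, 0.0021, 0.995]
p[2] = 34.4669/34.6415 = 0.995

0.995


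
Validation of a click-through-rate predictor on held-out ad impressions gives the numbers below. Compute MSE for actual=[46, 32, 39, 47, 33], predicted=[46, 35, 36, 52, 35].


Squared errors: (46-46)²=0, (32-35)²=9, (39-36)²=9, (47-52)²=25, (33-35)²=4
Sum = 47
MSE = 47/5 = 47/5

47/5


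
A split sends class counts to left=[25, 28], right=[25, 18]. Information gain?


Parent = [50, 46], H_parent = 0.9987
H_left = 0.9977 (n=53), H_right = 0.9808 (n=43)
H_children = (53/96)·0.9977 + (43/96)·0.9808 = 0.9901
IG = 0.9987 - 0.9901 = 0.0086

0.0086


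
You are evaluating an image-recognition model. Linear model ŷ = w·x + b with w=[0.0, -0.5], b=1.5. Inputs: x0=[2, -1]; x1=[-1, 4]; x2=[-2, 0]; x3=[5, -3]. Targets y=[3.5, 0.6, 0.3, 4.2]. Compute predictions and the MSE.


ŷ0 = (0.0)·(2) + (-0.5)·(-1) + 1.5 = 2.0
ŷ1 = (0.0)·(-1) + (-0.5)·(4) + 1.5 = -0.5
ŷ2 = (0.0)·(-2) + (-0.5)·(0) + 1.5 = 1.5
ŷ3 = (0.0)·(5) + (-0.5)·(-3) + 1.5 = 3.0
errors² = [2.25, 1.21, 1.44, 1.44]
MSE = 6.3400/4 = 1.585

1.585


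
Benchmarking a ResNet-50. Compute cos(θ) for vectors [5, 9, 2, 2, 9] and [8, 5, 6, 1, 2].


A·B = 5·8 + 9·5 + 2·6 + 2·1 + 9·2 = 117
‖A‖ = √195 = 13.9642, ‖B‖ = √130 = 11.4018
cos = 117/(√195·√130) = 117/√25350 = 0.7348

0.7348


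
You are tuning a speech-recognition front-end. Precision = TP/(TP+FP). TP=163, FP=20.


Precision = TP/(TP+FP)
= 163/(163+20)
= 163/183 = 89.07%

89.07%


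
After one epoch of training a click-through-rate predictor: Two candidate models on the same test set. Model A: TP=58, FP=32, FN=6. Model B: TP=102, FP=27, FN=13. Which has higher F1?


Model A: P=58/90=0.6444, R=58/64=0.9062, F1=2PR/(P+R)=2TP/(2TP+FP+FN)=116/154=0.7532
Model B: P=102/129=0.7907, R=102/115=0.887, F1=2PR/(P+R)=2TP/(2TP+FP+FN)=204/244=0.8361
0.7532 < 0.8361 → Model B

Model B


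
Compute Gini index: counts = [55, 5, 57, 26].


Probabilities: [55/143, 5/143, 57/143, 26/143] ≈ [0.3846, 0.035, 0.3986, 0.1818]
Σpᵢ² = (3025 + 25 + 3249 + 676)/143² = 6975/20449
Gini = 1 - Σpᵢ² = 1 - 6975/20449 = 0.6589

0.6589


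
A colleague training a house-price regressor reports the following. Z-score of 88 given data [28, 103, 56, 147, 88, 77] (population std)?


μ = 83.1667, σ = 37.2175
z = (88 - 83.1667)/37.2175 = 0.1299

0.1299


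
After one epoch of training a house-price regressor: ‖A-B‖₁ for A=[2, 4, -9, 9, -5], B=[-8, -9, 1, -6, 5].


d = |2+ 8| + |4+ 9| + |-9-1| + |9+ 6| + |-5-5|
  = 10 + 13 + 10 + 15 + 10
  = 58

58


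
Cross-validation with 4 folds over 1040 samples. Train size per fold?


Fold size = 1040/4 = 260
Training per fold = 1040 - 260 = 780

780


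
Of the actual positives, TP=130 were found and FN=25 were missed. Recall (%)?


Recall = TP/(TP+FN)
= 130/(130+25)
= 130/155 = 83.87%

83.87%


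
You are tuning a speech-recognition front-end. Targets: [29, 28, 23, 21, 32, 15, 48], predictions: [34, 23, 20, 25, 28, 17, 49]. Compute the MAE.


Absolute errors: |29-34|=5, |28-23|=5, |23-20|=3, |21-25|=4, |32-28|=4, |15-17|=2, |48-49|=1
Sum = 24
MAE = 24/7 = 24/7

24/7


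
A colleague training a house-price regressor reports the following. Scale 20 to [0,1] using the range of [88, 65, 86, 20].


min=20, max=88
(20-20)/(88-20) = 0/68 = 0.0

0.0


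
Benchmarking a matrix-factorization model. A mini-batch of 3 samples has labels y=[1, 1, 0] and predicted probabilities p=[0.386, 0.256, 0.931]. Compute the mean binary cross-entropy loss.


L[0] = -ln(0.386) = 0.9519
L[1] = -ln(0.256) = 1.3626
L[2] = -ln(1-0.931) = -ln(0.069) = 2.6736
mean = (0.9519 + 1.3626 + 2.6736)/3 = 1.6627

1.6627


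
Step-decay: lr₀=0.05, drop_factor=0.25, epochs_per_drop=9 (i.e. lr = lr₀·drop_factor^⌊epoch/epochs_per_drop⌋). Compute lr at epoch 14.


n_drops = ⌊14/9⌋ = 1
lr = 0.05·0.25^1 = 0.05·0.25 = 0.0125

0.0125


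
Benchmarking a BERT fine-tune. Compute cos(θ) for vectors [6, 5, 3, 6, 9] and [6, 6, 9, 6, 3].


A·B = 6·6 + 5·6 + 3·9 + 6·6 + 9·3 = 156
‖A‖ = √187 = 13.6748, ‖B‖ = √198 = 14.0712
cos = 156/(√187·√198) = 156/√37026 = 0.8107

0.8107


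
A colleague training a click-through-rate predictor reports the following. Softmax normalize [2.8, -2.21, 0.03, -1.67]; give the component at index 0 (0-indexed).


Exponentials: e^2.8=16.4446, e^-2.21=0.1097, e^0.03=1.0305, e^-1.67=0.1882
Sum = 17.773
Softmax = [0.9253, 0.0062, 0.058, 0.0106]
p[0] = 16.4446/17.773 = 0.9253

0.9253


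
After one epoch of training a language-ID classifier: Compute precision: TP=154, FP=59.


Precision = TP/(TP+FP)
= 154/(154+59)
= 154/213 = 72.3%

72.3%


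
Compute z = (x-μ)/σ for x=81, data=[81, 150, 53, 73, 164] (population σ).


μ = 104.2, σ = 44.2872
z = (81 - 104.2)/44.2872 = -0.5239

-0.5239


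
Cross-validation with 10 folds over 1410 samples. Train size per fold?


Fold size = 1410/10 = 141
Training per fold = 1410 - 141 = 1269

1269


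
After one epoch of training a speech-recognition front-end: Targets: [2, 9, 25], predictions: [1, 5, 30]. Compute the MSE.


Squared errors: (2-1)²=1, (9-5)²=16, (25-30)²=25
Sum = 42
MSE = 42/3 = 14

14


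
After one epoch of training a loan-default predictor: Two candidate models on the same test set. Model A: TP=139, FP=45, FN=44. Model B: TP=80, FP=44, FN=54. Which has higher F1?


Model A: P=139/184=0.7554, R=139/183=0.7596, F1=2PR/(P+R)=2TP/(2TP+FP+FN)=278/367=0.7575
Model B: P=80/124=0.6452, R=80/134=0.597, F1=2PR/(P+R)=2TP/(2TP+FP+FN)=160/258=0.6202
0.7575 > 0.6202 → Model A

Model A


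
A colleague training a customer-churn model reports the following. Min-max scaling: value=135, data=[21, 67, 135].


min=21, max=135
(135-21)/(135-21) = 114/114 = 1.0

1.0


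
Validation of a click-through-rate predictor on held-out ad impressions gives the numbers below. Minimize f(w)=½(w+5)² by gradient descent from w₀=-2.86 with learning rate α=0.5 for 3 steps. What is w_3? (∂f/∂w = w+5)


step 1: grad = -2.86+5 = 2.14; w = -2.86 - 0.5·(2.14) = -3.93
step 2: grad = -3.93+5 = 1.07; w = -3.93 - 0.5·(1.07) = -4.465
step 3: grad = -4.465+5 = 0.535; w = -4.465 - 0.5·(0.535) = -4.7325

-4.7325


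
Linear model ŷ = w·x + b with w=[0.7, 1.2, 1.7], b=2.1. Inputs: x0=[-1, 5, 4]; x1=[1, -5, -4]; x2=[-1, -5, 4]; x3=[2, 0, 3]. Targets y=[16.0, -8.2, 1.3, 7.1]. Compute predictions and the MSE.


ŷ0 = (0.7)·(-1) + (1.2)·(5) + (1.7)·(4) + 2.1 = 14.2
ŷ1 = (0.7)·(1) + (1.2)·(-5) + (1.7)·(-4) + 2.1 = -10.0
ŷ2 = (0.7)·(-1) + (1.2)·(-5) + (1.7)·(4) + 2.1 = 2.2
ŷ3 = (0.7)·(2) + (1.2)·(0) + (1.7)·(3) + 2.1 = 8.6
errors² = [3.24, 3.24, 0.81, 2.25]
MSE = 9.5400/4 = 2.385

2.385


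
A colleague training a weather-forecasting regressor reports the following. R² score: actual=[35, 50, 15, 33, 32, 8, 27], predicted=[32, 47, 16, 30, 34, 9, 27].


ȳ = 28.5714
SS_res = Σ(y-ŷ)² = 33
SS_tot = Σ(y-ȳ)² = 1141.71
R² = 1 - SS_res/SS_tot = 1 - 0.0289 = 0.9711

0.9711
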